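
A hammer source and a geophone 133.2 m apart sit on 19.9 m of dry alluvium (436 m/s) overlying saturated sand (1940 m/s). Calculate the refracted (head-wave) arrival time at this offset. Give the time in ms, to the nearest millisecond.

158 ms

t = x/V₂ + 2h·√(V₂²−V₁²)/(V₁V₂).
√(V₂²−V₁²) = √(1940²−436²) = 1890.4 m/s; delay term = 2·19.9·1890.4/(436·1940) = 0.08895 s.
t = 133.2/1940 + 0.08895 = 0.15761 s.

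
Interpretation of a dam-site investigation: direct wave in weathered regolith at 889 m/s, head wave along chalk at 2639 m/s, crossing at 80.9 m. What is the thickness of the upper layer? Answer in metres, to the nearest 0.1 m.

h = (x_cross/2)·√((V₂−V₁)/(V₂+V₁)).
(V₂−V₁)/(V₂+V₁) = (2639−889)/(2639+889) = 0.4960; √ = 0.7043.
h = (80.9/2)·0.7043 = 28.49 m.

28.5 m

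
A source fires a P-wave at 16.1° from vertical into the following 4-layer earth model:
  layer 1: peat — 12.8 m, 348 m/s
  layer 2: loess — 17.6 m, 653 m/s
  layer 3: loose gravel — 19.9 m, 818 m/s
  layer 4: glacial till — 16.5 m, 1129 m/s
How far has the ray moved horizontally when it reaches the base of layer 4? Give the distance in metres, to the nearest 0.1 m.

Apply Snell's law at each interface; in layer i the horizontal offset is hᵢ·tan θᵢ.
Layer 1: θ = 16.10°; offset = 12.8·tan 16.10° = 3.695 m.
Layer 2: sin θ = 653·sin 16.1°/348 = 0.5204, θ = 31.36°; offset = 17.6·tan 31.36° = 10.725 m.
Layer 3: sin θ = 818·sin 16.1°/348 = 0.6518, θ = 40.68°; offset = 19.9·tan 40.68° = 17.105 m.
Layer 4: sin θ = 1129·sin 16.1°/348 = 0.8997, θ = 64.12°; offset = 16.5·tan 64.12° = 34.004 m.
Total horizontal offset = 65.529 m.

65.5 m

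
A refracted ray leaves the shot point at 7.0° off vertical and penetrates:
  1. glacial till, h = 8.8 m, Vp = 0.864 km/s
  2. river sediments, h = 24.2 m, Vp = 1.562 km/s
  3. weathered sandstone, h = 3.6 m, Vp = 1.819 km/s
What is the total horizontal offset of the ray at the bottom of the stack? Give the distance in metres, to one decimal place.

7.5 m

Ray parameter p = sin 7.0° / 0.864 km/s = 1.4105e-01 s/km.
Layer 1: θ = 7.00°; offset = 8.8·tan 7.00° = 1.081 m.
Layer 2: sin θ = p·1.562 = 0.2203 → θ = 12.73°; offset = 24.2·tan 12.73° = 5.466 m.
Layer 3: sin θ = p·1.819 = 0.2566 → θ = 14.87°; offset = 3.6·tan 14.87° = 0.956 m.
Σ offsets = 7.502 m.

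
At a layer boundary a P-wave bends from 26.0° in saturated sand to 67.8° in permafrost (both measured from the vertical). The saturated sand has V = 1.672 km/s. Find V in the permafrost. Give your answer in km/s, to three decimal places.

Snell's law: sin 26.0°/V₁ = sin 67.8°/V₂.
V₂ = V₁·sin 67.8°/sin 26.0° = 1.672 × 2.1121 = 3.531 km/s.

3.531 km/s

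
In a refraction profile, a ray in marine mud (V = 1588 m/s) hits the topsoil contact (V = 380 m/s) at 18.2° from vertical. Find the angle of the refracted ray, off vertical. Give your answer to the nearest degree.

Snell's law: sin θ₂ = (V₂/V₁)·sin θ₁ = (380/1588)·sin 18.2° = 0.0747.
θ₂ = sin⁻¹(0.0747) = 4.29° (from vertical).

4°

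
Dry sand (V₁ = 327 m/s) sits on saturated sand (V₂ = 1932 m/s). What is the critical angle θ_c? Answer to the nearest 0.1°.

At critical incidence the refracted ray runs along the interface (θ₂ = 90°), so sin θ_c = V₁/V₂.
θ_c = arcsin(327/1932) = arcsin 0.1693 = 9.74°.

9.7°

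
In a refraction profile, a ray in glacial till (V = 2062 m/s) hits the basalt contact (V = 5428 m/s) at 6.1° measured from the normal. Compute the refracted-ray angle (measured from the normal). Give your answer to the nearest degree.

sin θ₁/V₁ = sin θ₂/V₂ ⇒ sin θ₂ = 5428·sin 6.1°/2062 = 5428·0.1063/2062 = 0.2797.
θ₂ = arcsin 0.2797 = 16.24° from the normal.

16°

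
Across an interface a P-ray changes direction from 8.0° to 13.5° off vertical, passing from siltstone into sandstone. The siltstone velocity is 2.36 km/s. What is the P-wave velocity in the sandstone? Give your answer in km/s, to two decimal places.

3.96 km/s

Snell's law: sin 8.0°/V₁ = sin 13.5°/V₂.
V₂ = V₁·sin 13.5°/sin 8.0° = 2.36 × 1.6774 = 3.96 km/s.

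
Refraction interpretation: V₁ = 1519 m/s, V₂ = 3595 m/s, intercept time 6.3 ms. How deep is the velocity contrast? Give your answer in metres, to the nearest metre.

h = tᵢ·V₁·V₂ / (2·√(V₂²−V₁²)).
√(V₂²−V₁²) = √(3595² − 1519²) = 3258.3 m/s.
h = 0.0063 s × 1519 × 3595 / (2 × 3258.3) = 5.28 m.

5 m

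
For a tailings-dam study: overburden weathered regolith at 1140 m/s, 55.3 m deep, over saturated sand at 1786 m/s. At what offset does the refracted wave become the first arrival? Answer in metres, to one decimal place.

θ_c = arcsin(1140/1786) = 39.67°, so cos θ_c = 0.7698 and tᵢ = 2h cos θ_c/V₁ = 0.0747 s.
At crossover x/V₁ = x/V₂ + tᵢ ⇒ x = tᵢ/(1/V₁ − 1/V₂) = 0.07468/(8.7719e-04 − 5.5991e-04) = 235.38 m.

235.4 m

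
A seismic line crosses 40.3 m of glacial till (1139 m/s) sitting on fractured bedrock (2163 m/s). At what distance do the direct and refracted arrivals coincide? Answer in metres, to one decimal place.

144.7 m

x_cross = 2h·√((V₂+V₁)/(V₂−V₁)).
(V₂+V₁)/(V₂−V₁) = (2163+1139)/(2163−1139) = 3.2246; √ = 1.7957.
x_cross = 2·40.3·1.7957 = 144.74 m.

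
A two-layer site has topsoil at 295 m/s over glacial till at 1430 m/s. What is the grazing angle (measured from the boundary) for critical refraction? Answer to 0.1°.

78.1°

At critical incidence the refracted ray runs along the interface (θ₂ = 90°), so sin θ_c = V₁/V₂.
θ_c = arcsin(295/1430) = arcsin 0.2063 = 11.91°.
Measured from the interface: 90° − 11.91° = 78.09°.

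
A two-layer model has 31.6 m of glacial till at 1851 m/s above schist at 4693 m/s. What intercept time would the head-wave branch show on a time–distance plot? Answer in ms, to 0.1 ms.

θ_c = arcsin(V₁/V₂) = arcsin(1851/4693) = 23.23°; cos θ_c = 0.9189.
tᵢ = 2h·cos θ_c / V₁ = 2·31.6·0.9189 / 1851 = 0.03138 s.

31.4 ms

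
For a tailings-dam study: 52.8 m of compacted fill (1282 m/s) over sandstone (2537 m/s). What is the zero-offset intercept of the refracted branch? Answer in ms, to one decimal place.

θ_c = arcsin(V₁/V₂) = arcsin(1282/2537) = 30.35°; cos θ_c = 0.8629.
tᵢ = 2h·cos θ_c / V₁ = 2·52.8·0.8629 / 1282 = 0.07108 s.

71.1 ms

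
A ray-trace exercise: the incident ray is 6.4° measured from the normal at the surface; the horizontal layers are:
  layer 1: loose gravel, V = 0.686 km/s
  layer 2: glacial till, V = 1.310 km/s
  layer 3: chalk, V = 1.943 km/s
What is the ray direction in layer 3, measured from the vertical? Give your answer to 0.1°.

Snell's law across each interface conserves sin θ / V, so sin θ_3 = V_3·sin θ₁/V₁.
sin θ_3 = 1.943 × sin 6.4° / 0.686 = 0.3157.
θ_3 = arcsin 0.3157 = 18.40°.

18.4°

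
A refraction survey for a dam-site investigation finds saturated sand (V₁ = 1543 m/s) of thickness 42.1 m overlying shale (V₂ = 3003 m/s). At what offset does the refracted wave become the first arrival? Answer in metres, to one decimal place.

x_cross = 2h·√((V₂+V₁)/(V₂−V₁)).
(V₂+V₁)/(V₂−V₁) = (3003+1543)/(3003−1543) = 3.1137; √ = 1.7646.
x_cross = 2·42.1·1.7646 = 148.58 m.

148.6 m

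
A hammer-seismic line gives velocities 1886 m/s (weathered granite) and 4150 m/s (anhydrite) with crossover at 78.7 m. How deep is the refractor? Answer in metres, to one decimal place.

24.1 m

h = (x_cross/2)·√((V₂−V₁)/(V₂+V₁)).
(V₂−V₁)/(V₂+V₁) = (4150−1886)/(4150+1886) = 0.3751; √ = 0.6124.
h = (78.7/2)·0.6124 = 24.10 m.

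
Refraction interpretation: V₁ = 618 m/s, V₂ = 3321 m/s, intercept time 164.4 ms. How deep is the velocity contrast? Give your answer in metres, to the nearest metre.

52 m

h = tᵢ·V₁·V₂ / (2·√(V₂²−V₁²)).
√(V₂²−V₁²) = √(3321² − 618²) = 3263.0 m/s.
h = 0.1644 s × 618 × 3321 / (2 × 3263.0) = 51.70 m.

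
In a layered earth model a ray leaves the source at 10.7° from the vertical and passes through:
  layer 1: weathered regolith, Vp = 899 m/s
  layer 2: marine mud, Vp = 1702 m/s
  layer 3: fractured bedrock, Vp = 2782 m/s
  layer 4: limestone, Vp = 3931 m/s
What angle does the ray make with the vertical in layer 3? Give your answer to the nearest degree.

Ray parameter p = sin 10.7° / 899 = 2.0653e-04 s/m.
sin θ_3 = p·V_3 = 2.0653e-04 × 2782 = 0.5746.
θ_3 = 35.07° from the vertical.

35°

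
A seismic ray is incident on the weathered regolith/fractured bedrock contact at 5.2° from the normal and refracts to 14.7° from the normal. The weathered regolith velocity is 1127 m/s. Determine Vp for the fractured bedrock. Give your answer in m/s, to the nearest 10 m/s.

3160 m/s

sin 5.2° = 0.0906; sin 14.7° = 0.2538.
V₂ = V₁·(sin θ₂/sin θ₁) = 1127·(0.2538/0.0906) = 3155.43 m/s.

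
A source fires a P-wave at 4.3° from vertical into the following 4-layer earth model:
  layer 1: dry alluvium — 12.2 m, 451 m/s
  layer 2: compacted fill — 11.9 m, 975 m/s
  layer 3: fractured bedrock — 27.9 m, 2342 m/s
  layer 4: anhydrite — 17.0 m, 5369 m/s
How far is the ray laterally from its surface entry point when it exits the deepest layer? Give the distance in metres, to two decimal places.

Ray parameter p = sin 4.3° / 451 m/s = 1.6625e-04 s/m.
Layer 1: θ = 4.30°; offset = 12.2·tan 4.30° = 0.9173 m.
Layer 2: sin θ = p·975 = 0.1621 → θ = 9.33°; offset = 11.9·tan 9.33° = 1.9548 m.
Layer 3: sin θ = p·2342 = 0.3894 → θ = 22.91°; offset = 27.9·tan 22.91° = 11.7938 m.
Layer 4: sin θ = p·5369 = 0.8926 → θ = 63.20°; offset = 17.0·tan 63.20° = 33.6562 m.
Σ offsets = 48.3220 m.

48.32 m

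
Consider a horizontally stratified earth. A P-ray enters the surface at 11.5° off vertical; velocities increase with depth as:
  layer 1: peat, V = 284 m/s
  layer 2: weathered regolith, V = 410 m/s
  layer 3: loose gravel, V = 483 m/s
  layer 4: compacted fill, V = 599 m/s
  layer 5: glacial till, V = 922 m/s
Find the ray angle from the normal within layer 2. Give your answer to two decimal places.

Snell's law across each interface conserves sin θ / V, so sin θ_2 = V_2·sin θ₁/V₁.
sin θ_2 = 410 × sin 11.5° / 284 = 0.2878.
θ_2 = arcsin 0.2878 = 16.73°.

16.73°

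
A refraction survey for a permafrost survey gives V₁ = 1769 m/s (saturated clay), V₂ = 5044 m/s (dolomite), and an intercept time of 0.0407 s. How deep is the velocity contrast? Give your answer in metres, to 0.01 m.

h = tᵢ·V₁·V₂ / (2·√(V₂²−V₁²)).
√(V₂²−V₁²) = √(5044² − 1769²) = 4723.6 m/s.
h = 0.0407 s × 1769 × 5044 / (2 × 4723.6) = 38.44 m.

38.44 m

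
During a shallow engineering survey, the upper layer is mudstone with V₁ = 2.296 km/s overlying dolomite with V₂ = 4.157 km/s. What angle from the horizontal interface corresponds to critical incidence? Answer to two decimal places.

56.47°

Critical incidence: sin θ_c = V₁/V₂ = 2.296/4.157 = 0.5523.
θ_c = arcsin 0.5523 = 33.53°.
Measured from the interface: 90° − 33.53° = 56.47°.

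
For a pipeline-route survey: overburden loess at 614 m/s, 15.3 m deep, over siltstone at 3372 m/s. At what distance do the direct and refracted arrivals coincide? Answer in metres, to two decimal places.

x_cross = 2h·√((V₂+V₁)/(V₂−V₁)).
(V₂+V₁)/(V₂−V₁) = (3372+614)/(3372−614) = 1.4453; √ = 1.2022.
x_cross = 2·15.3·1.2022 = 36.79 m.

36.79 m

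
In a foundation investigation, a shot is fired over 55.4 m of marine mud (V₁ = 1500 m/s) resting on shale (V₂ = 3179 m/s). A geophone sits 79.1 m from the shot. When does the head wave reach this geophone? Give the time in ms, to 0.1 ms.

θ_c = arcsin(V₁/V₂) = arcsin(1500/3179) = 28.15°, cos θ_c = 0.8817.
Intercept time tᵢ = 2h cos θ_c / V₁ = 2·55.4·0.8817/1500 = 0.06513 s.
t = x/V₂ + tᵢ = 79.1/3179 + 0.06513 = 0.09001 s.

90.0 ms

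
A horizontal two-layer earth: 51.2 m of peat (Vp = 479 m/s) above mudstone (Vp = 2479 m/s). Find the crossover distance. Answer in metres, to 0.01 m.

124.53 m

θ_c = arcsin(479/2479) = 11.14°, so cos θ_c = 0.9812 and tᵢ = 2h cos θ_c/V₁ = 0.2098 s.
At crossover x/V₁ = x/V₂ + tᵢ ⇒ x = tᵢ/(1/V₁ − 1/V₂) = 0.20975/(2.0877e-03 − 4.0339e-04) = 124.53 m.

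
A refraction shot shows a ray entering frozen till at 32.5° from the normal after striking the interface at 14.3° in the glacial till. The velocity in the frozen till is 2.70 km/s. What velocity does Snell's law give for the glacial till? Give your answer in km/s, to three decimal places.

sin 14.3° = 0.2470; sin 32.5° = 0.5373.
V₁ = V₂·(sin θ₁/sin θ₂) = 2.70·(0.2470/0.5373) = 1.241 km/s.

1.241 km/s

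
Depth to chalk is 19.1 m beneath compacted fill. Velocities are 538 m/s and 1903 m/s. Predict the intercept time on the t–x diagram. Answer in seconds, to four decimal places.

0.0681 s

θ_c = arcsin(V₁/V₂) = arcsin(538/1903) = 16.42°; cos θ_c = 0.9592.
tᵢ = 2h·cos θ_c / V₁ = 2·19.1·0.9592 / 538 = 0.06811 s.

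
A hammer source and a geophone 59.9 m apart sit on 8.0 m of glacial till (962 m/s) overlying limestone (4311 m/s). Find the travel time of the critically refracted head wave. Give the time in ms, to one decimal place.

t = x/V₂ + 2h·√(V₂²−V₁²)/(V₁V₂).
√(V₂²−V₁²) = √(4311²−962²) = 4202.3 m/s; delay term = 2·8.0·4202.3/(962·4311) = 0.01621 s.
t = 59.9/4311 + 0.01621 = 0.03011 s.

30.1 ms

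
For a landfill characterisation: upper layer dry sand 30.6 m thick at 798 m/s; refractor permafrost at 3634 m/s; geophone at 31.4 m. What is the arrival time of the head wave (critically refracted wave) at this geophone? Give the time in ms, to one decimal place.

83.5 ms

t = x/V₂ + 2h·√(V₂²−V₁²)/(V₁V₂).
√(V₂²−V₁²) = √(3634²−798²) = 3545.3 m/s; delay term = 2·30.6·3545.3/(798·3634) = 0.07482 s.
t = 31.4/3634 + 0.07482 = 0.08346 s.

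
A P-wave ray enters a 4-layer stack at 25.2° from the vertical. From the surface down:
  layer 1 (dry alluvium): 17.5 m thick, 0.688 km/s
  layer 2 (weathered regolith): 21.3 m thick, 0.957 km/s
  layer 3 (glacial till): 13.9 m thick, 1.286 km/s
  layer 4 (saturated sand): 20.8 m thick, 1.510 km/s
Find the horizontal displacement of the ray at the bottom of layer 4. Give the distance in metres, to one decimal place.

Apply Snell's law at each interface; in layer i the horizontal offset is hᵢ·tan θᵢ.
Layer 1: θ = 25.20°; offset = 17.5·tan 25.20° = 8.235 m.
Layer 2: sin θ = 0.957·sin 25.2°/0.688 = 0.5923, θ = 36.32°; offset = 21.3·tan 36.32° = 15.656 m.
Layer 3: sin θ = 1.286·sin 25.2°/0.688 = 0.7959, θ = 52.74°; offset = 13.9·tan 52.74° = 18.271 m.
Layer 4: sin θ = 1.510·sin 25.2°/0.688 = 0.9345, θ = 69.15°; offset = 20.8·tan 69.15° = 54.599 m.
Summing the layer offsets gives 96.761 m.

96.8 m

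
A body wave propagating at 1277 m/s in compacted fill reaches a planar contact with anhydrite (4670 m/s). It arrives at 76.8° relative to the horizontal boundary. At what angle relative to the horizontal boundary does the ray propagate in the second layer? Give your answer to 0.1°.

33.4°

Angle from the normal: 90° − 76.8° = 13.2°.
Snell's law: sin θ₂ = (V₂/V₁)·sin θ₁ = (4670/1277)·sin 13.2° = 0.8351.
θ₂ = arcsin 0.8351 = 56.62° from the normal.
From the interface: 90° − 56.62° = 33.38°.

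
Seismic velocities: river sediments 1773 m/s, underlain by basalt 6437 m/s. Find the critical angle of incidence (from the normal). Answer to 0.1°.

Critical incidence: sin θ_c = V₁/V₂ = 1773/6437 = 0.2754.
θ_c = arcsin 0.2754 = 15.99°.

16.0°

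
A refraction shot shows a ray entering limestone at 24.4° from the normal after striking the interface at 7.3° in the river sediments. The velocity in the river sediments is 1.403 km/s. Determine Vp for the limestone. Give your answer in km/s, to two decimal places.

sin 7.3° = 0.1271; sin 24.4° = 0.4131.
V₂ = V₁·(sin θ₂/sin θ₁) = 1.403·(0.4131/0.1271) = 4.56 km/s.

4.56 km/s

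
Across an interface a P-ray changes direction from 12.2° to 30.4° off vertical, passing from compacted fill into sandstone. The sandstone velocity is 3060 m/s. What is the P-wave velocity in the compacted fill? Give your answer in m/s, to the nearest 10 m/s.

1280 m/s

sin 12.2° = 0.2113; sin 30.4° = 0.5060.
V₁ = V₂·(sin θ₁/sin θ₂) = 3060·(0.2113/0.5060) = 1277.89 m/s.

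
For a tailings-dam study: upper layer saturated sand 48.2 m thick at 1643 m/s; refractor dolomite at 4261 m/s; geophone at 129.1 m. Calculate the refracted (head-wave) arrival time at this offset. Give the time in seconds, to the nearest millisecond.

θ_c = arcsin(V₁/V₂) = arcsin(1643/4261) = 22.68°, cos θ_c = 0.9227.
Intercept time tᵢ = 2h cos θ_c / V₁ = 2·48.2·0.9227/1643 = 0.05414 s.
t = x/V₂ + tᵢ = 129.1/4261 + 0.05414 = 0.08443 s.

0.084 s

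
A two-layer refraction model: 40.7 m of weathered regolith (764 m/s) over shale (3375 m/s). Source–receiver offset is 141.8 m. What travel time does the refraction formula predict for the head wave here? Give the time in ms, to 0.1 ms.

θ_c = arcsin(V₁/V₂) = arcsin(764/3375) = 13.08°, cos θ_c = 0.9740.
Intercept time tᵢ = 2h cos θ_c / V₁ = 2·40.7·0.9740/764 = 0.10378 s.
t = x/V₂ + tᵢ = 141.8/3375 + 0.10378 = 0.14579 s.

145.8 ms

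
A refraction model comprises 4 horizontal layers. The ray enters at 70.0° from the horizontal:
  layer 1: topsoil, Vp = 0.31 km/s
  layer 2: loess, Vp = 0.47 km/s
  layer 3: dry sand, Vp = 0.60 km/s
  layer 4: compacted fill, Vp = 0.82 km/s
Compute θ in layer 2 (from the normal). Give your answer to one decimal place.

From the normal: θ₁ = 90° − 70.0° = 20.0°.
Snell's law across each interface conserves sin θ / V, so sin θ_2 = V_2·sin θ₁/V₁.
sin θ_2 = 0.47 × sin 20.0° / 0.31 = 0.5185.
θ_2 = arcsin 0.5185 = 31.23°.

31.2°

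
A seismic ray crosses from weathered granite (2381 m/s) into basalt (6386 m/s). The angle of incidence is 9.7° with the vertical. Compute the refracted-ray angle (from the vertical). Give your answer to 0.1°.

26.9°

sin θ₁/V₁ = sin θ₂/V₂ ⇒ sin θ₂ = 6386·sin 9.7°/2381 = 6386·0.1685/2381 = 0.4519.
θ₂ = sin⁻¹(0.4519) = 26.87° (from vertical).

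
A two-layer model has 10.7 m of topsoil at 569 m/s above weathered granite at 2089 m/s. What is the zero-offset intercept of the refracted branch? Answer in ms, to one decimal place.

36.2 ms

tᵢ = 2h·√(V₂²−V₁²)/(V₁V₂).
√(V₂²−V₁²) = √(2089²−569²) = 2010.0 m/s.
tᵢ = 2·10.7·2010.0/(569·2089) = 0.03619 s.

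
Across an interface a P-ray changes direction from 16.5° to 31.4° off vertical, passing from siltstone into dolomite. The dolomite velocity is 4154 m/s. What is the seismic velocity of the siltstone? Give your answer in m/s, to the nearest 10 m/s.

Snell's law: sin 16.5°/V₁ = sin 31.4°/V₂.
V₁ = V₂·sin 16.5°/sin 31.4° = 4154 × 0.5451 = 2264.45 m/s.

2260 m/s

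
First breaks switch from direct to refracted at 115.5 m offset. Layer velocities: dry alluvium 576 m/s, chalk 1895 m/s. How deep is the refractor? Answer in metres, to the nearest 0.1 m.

42.2 m

x_cross = 2h·√((V₂+V₁)/(V₂−V₁)) → h = x_cross / (2·√((V₂+V₁)/(V₂−V₁))).
√((V₂+V₁)/(V₂−V₁)) = √((1895+576)/(1895−576)) = 1.3687.
h = 115.5 / (2·1.3687) = 42.19 m.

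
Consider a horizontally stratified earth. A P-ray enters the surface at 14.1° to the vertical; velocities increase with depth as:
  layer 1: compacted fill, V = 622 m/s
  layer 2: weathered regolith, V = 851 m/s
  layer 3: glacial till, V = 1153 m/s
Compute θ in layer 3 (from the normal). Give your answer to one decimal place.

Snell's law across each interface conserves sin θ / V, so sin θ_3 = V_3·sin θ₁/V₁.
sin θ_3 = 1153 × sin 14.1° / 622 = 0.4516.
θ_3 = 26.85° from the vertical.

26.8°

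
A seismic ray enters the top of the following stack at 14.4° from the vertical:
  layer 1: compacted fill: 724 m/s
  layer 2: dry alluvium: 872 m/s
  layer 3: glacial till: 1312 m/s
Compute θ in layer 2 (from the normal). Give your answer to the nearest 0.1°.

17.4°

Snell's law across each interface conserves sin θ / V, so sin θ_2 = V_2·sin θ₁/V₁.
sin θ_2 = 872 × sin 14.4° / 724 = 0.2995.
θ_2 = 17.43° from the vertical.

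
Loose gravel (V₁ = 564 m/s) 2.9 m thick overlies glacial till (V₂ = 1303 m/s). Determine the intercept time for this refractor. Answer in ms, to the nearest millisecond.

9 ms

θ_c = arcsin(V₁/V₂) = arcsin(564/1303) = 25.65°; cos θ_c = 0.9015.
tᵢ = 2h·cos θ_c / V₁ = 2·2.9·0.9015 / 564 = 0.00927 s.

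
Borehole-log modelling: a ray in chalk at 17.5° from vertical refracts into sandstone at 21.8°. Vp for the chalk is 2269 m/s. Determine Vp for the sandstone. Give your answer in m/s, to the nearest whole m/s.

Snell's law: sin 17.5°/V₁ = sin 21.8°/V₂.
V₂ = V₁·sin 21.8°/sin 17.5° = 2269 × 1.2350 = 2802.19 m/s.

2802 m/s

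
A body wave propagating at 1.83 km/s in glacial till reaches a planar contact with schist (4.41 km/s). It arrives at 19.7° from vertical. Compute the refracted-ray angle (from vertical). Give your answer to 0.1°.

54.3°

sin θ₁/V₁ = sin θ₂/V₂ ⇒ sin θ₂ = 4.41·sin 19.7°/1.83 = 4.41·0.3371/1.83 = 0.8123.
θ₂ = sin⁻¹(0.8123) = 54.33° (from vertical).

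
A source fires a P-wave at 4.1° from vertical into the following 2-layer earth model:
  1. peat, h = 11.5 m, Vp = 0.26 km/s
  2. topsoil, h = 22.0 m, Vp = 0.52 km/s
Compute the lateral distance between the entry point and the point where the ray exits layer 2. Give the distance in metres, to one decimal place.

Apply Snell's law at each interface; in layer i the horizontal offset is hᵢ·tan θᵢ.
Layer 1: θ = 4.10°; offset = 11.5·tan 4.10° = 0.824 m.
Layer 2: sin θ = 0.52·sin 4.1°/0.26 = 0.1430, θ = 8.22°; offset = 22.0·tan 8.22° = 3.179 m.
Σ offsets = 4.003 m.

4.0 m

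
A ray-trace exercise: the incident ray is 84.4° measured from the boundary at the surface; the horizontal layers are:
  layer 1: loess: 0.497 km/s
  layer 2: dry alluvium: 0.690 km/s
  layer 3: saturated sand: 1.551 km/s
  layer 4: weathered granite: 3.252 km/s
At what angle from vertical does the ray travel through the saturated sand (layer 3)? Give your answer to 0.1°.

17.7°

From the normal: θ₁ = 90° − 84.4° = 5.6°.
Ray parameter p = sin 5.6° / 0.497 = 1.9634e-01 s/km.
sin θ_3 = p·V_3 = 1.9634e-01 × 1.551 = 0.3045.
θ_3 = arcsin 0.3045 = 17.73°.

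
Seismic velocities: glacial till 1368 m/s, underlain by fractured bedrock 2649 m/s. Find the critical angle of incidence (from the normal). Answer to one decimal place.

31.1°

Critical incidence: sin θ_c = V₁/V₂ = 1368/2649 = 0.5164.
θ_c = arcsin 0.5164 = 31.09°.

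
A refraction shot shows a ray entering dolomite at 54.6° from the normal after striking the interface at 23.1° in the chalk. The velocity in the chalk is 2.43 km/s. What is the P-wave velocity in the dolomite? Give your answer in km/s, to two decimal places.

5.05 km/s

Snell's law: sin 23.1°/V₁ = sin 54.6°/V₂.
V₂ = V₁·sin 54.6°/sin 23.1° = 2.43 × 2.0776 = 5.05 km/s.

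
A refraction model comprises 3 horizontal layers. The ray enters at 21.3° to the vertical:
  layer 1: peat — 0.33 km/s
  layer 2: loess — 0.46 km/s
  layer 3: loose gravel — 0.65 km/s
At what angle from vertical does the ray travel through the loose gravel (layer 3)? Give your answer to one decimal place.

Ray parameter p = sin 21.3° / 0.33 = 1.1008e+00 s/km.
sin θ_3 = p·V_3 = 1.1008e+00 × 0.65 = 0.7155.
θ_3 = arcsin 0.7155 = 45.68°.

45.7°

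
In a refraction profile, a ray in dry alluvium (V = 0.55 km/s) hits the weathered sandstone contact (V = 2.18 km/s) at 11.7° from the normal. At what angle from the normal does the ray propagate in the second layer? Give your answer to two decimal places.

53.49°

Snell's law: sin θ₂ = (V₂/V₁)·sin θ₁ = (2.18/0.55)·sin 11.7° = 0.8038.
θ₂ = sin⁻¹(0.8038) = 53.49° (from vertical).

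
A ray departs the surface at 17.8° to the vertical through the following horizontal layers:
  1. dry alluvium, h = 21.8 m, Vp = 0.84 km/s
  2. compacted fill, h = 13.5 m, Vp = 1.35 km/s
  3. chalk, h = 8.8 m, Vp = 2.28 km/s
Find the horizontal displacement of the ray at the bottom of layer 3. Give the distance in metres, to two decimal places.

p = sin θ₁/V₁ = sin 17.8°/0.84 = 3.6392e-01 s/km is conserved through the stack.
Layer 1: θ = 17.80°; offset = 21.8·tan 17.80° = 6.9992 m.
Layer 2: sin θ = p·1.35 = 0.4913 → θ = 29.43°; offset = 13.5·tan 29.43° = 7.6149 m.
Layer 3: sin θ = p·2.28 = 0.8297 → θ = 56.07°; offset = 8.8·tan 56.07° = 13.0822 m.
Σ offsets = 27.6963 m.

27.70 m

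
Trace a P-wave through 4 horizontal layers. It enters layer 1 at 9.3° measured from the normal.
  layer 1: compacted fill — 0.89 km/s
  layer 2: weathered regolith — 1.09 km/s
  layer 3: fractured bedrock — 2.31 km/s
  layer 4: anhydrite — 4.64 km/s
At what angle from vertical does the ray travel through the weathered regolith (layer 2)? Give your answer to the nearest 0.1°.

Ray parameter p = sin 9.3° / 0.89 = 1.8158e-01 s/km.
sin θ_2 = p·V_2 = 1.8158e-01 × 1.09 = 0.1979.
θ_2 = 11.42° from the vertical.

11.4°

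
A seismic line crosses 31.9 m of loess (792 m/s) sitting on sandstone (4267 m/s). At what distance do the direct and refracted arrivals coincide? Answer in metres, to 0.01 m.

76.98 m

θ_c = arcsin(792/4267) = 10.70°, so cos θ_c = 0.9826 and tᵢ = 2h cos θ_c/V₁ = 0.0792 s.
At crossover x/V₁ = x/V₂ + tᵢ ⇒ x = tᵢ/(1/V₁ − 1/V₂) = 0.07916/(1.2626e-03 − 2.3436e-04) = 76.98 m.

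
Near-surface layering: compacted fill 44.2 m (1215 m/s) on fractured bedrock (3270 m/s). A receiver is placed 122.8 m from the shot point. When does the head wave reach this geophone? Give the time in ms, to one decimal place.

t = x/V₂ + 2h·√(V₂²−V₁²)/(V₁V₂).
√(V₂²−V₁²) = √(3270²−1215²) = 3035.9 m/s; delay term = 2·44.2·3035.9/(1215·3270) = 0.06755 s.
t = 122.8/3270 + 0.06755 = 0.10510 s.

105.1 ms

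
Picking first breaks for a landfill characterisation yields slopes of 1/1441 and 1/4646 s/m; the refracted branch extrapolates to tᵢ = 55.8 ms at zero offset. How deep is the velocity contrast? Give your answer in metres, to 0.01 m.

θ_c = arcsin(1441/4646) = 18.07°; cos θ_c = 0.9507.
tᵢ = 2h cos θ_c/V₁ ⇒ h = tᵢ·V₁/(2 cos θ_c) = 0.0558·1441/(2·0.9507) = 42.29 m.

42.29 m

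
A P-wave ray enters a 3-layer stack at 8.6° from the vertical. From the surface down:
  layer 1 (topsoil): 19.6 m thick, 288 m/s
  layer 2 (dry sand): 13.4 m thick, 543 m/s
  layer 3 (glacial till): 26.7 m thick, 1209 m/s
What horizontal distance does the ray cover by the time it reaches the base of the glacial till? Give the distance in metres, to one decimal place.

28.4 m

p = sin θ₁/V₁ = sin 8.6°/288 = 5.1922e-04 s/m is conserved through the stack.
Layer 1: θ = 8.60°; offset = 19.6·tan 8.60° = 2.964 m.
Layer 2: sin θ = p·543 = 0.2819 → θ = 16.38°; offset = 13.4·tan 16.38° = 3.938 m.
Layer 3: sin θ = p·1209 = 0.6277 → θ = 38.88°; offset = 26.7·tan 38.88° = 21.531 m.
Summing the layer offsets gives 28.433 m.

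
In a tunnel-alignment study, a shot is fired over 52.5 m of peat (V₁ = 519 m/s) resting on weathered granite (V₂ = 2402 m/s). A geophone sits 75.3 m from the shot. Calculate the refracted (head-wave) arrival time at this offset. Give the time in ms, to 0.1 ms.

228.9 ms

t = x/V₂ + 2h·√(V₂²−V₁²)/(V₁V₂).
√(V₂²−V₁²) = √(2402²−519²) = 2345.3 m/s; delay term = 2·52.5·2345.3/(519·2402) = 0.19753 s.
t = 75.3/2402 + 0.19753 = 0.22888 s.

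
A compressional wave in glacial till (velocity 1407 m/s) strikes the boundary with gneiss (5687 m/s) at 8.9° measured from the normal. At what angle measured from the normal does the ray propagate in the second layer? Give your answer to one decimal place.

Snell's law: sin θ₂ = (V₂/V₁)·sin θ₁ = (5687/1407)·sin 8.9° = 0.6253.
θ₂ = sin⁻¹(0.6253) = 38.71° (from vertical).

38.7°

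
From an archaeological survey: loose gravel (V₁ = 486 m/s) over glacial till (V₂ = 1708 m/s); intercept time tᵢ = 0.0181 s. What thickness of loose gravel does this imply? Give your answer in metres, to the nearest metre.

5 m

θ_c = arcsin(486/1708) = 16.53°; cos θ_c = 0.9587.
tᵢ = 2h cos θ_c/V₁ ⇒ h = tᵢ·V₁/(2 cos θ_c) = 0.0181·486/(2·0.9587) = 4.59 m.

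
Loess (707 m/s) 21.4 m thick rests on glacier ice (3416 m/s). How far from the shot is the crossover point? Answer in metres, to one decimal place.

52.8 m

x_cross = 2h·√((V₂+V₁)/(V₂−V₁)).
(V₂+V₁)/(V₂−V₁) = (3416+707)/(3416−707) = 1.5220; √ = 1.2337.
x_cross = 2·21.4·1.2337 = 52.80 m.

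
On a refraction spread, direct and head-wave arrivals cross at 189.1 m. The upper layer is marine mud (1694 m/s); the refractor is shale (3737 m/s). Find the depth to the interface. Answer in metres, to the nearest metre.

h = (x_cross/2)·√((V₂−V₁)/(V₂+V₁)).
(V₂−V₁)/(V₂+V₁) = (3737−1694)/(3737+1694) = 0.3762; √ = 0.6133.
h = (189.1/2)·0.6133 = 57.99 m.

58 m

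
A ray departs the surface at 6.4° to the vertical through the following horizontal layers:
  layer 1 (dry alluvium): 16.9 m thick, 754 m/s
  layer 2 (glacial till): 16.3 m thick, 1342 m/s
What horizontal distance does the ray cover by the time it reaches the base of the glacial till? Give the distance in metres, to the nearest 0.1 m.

5.2 m

p = sin θ₁/V₁ = sin 6.4°/754 = 1.4784e-04 s/m is conserved through the stack.
Layer 1: θ = 6.40°; offset = 16.9·tan 6.40° = 1.896 m.
Layer 2: sin θ = p·1342 = 0.1984 → θ = 11.44°; offset = 16.3·tan 11.44° = 3.299 m.
Summing the layer offsets gives 5.195 m.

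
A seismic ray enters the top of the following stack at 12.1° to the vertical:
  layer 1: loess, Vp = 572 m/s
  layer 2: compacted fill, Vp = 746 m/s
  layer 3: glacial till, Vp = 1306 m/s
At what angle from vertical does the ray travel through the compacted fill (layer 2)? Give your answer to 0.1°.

15.9°

Snell's law across each interface conserves sin θ / V, so sin θ_2 = V_2·sin θ₁/V₁.
sin θ_2 = 746 × sin 12.1° / 572 = 0.2734.
θ_2 = 15.87° from the vertical.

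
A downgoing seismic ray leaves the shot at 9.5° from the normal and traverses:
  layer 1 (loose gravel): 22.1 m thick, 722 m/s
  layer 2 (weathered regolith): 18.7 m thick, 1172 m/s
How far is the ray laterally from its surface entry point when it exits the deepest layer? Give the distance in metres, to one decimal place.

8.9 m

Ray parameter p = sin 9.5° / 722 m/s = 2.2860e-04 s/m.
Layer 1: θ = 9.50°; offset = 22.1·tan 9.50° = 3.698 m.
Layer 2: sin θ = p·1172 = 0.2679 → θ = 15.54°; offset = 18.7·tan 15.54° = 5.200 m.
Total horizontal offset = 8.898 m.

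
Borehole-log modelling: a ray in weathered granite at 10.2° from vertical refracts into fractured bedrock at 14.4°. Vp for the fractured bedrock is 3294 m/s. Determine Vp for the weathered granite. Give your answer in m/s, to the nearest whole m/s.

2346 m/s

sin 10.2° = 0.1771; sin 14.4° = 0.2487.
V₁ = V₂·(sin θ₁/sin θ₂) = 3294·(0.1771/0.2487) = 2345.56 m/s.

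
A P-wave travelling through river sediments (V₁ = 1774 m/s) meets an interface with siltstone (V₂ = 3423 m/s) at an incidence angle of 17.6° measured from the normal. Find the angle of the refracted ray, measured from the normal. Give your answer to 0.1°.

Snell's law: sin θ₂ = (V₂/V₁)·sin θ₁ = (3423/1774)·sin 17.6° = 0.5834.
θ₂ = arcsin 0.5834 = 35.69° from the normal.

35.7°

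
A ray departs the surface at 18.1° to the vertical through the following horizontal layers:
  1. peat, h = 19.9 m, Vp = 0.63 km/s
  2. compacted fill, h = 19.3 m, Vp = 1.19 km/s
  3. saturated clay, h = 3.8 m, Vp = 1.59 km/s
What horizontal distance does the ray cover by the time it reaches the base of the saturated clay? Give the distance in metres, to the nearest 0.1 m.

p = sin θ₁/V₁ = sin 18.1°/0.63 = 4.9314e-01 s/km is conserved through the stack.
Layer 1: θ = 18.10°; offset = 19.9·tan 18.10° = 6.504 m.
Layer 2: sin θ = p·1.19 = 0.5868 → θ = 35.93°; offset = 19.3·tan 35.93° = 13.988 m.
Layer 3: sin θ = p·1.59 = 0.7841 → θ = 51.64°; offset = 3.8·tan 51.64° = 4.801 m.
Total horizontal offset = 25.293 m.

25.3 m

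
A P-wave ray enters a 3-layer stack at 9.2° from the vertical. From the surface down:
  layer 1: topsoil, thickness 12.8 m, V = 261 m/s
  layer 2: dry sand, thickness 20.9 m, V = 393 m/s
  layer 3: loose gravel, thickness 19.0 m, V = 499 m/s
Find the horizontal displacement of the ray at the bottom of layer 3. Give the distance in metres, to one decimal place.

13.4 m

Apply Snell's law at each interface; in layer i the horizontal offset is hᵢ·tan θᵢ.
Layer 1: θ = 9.20°; offset = 12.8·tan 9.20° = 2.073 m.
Layer 2: sin θ = 393·sin 9.2°/261 = 0.2407, θ = 13.93°; offset = 20.9·tan 13.93° = 5.184 m.
Layer 3: sin θ = 499·sin 9.2°/261 = 0.3057, θ = 17.80°; offset = 19.0·tan 17.80° = 6.100 m.
Σ offsets = 13.357 m.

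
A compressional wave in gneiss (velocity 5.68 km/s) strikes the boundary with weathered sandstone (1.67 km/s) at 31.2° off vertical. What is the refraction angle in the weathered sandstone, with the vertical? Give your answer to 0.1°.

8.8°

Snell's law: sin θ₂ = (V₂/V₁)·sin θ₁ = (1.67/5.68)·sin 31.2° = 0.1523.
θ₂ = arcsin 0.1523 = 8.76° from the normal.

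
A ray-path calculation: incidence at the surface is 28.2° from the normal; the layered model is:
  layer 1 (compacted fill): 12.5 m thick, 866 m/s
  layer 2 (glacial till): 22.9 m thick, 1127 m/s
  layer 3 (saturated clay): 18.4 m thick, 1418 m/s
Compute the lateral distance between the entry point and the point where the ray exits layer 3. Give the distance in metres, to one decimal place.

47.0 m

Apply Snell's law at each interface; in layer i the horizontal offset is hᵢ·tan θᵢ.
Layer 1: θ = 28.20°; offset = 12.5·tan 28.20° = 6.702 m.
Layer 2: sin θ = 1127·sin 28.2°/866 = 0.6150, θ = 37.95°; offset = 22.9·tan 37.95° = 17.859 m.
Layer 3: sin θ = 1418·sin 28.2°/866 = 0.7738, θ = 50.69°; offset = 18.4·tan 50.69° = 22.475 m.
Summing the layer offsets gives 47.036 m.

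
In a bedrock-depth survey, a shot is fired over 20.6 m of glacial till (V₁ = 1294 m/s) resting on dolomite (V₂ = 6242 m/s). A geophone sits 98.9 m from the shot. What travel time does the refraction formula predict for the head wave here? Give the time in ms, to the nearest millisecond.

t = x/V₂ + 2h·√(V₂²−V₁²)/(V₁V₂).
√(V₂²−V₁²) = √(6242²−1294²) = 6106.4 m/s; delay term = 2·20.6·6106.4/(1294·6242) = 0.03115 s.
t = 98.9/6242 + 0.03115 = 0.04699 s.

47 ms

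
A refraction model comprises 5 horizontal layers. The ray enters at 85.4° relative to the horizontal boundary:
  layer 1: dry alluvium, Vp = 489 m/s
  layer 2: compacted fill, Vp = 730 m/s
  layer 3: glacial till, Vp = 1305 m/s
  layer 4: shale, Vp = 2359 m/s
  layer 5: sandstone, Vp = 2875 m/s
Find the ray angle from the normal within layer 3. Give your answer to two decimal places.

From the normal: θ₁ = 90° − 85.4° = 4.6°.
Snell's law across each interface conserves sin θ / V, so sin θ_3 = V_3·sin θ₁/V₁.
sin θ_3 = 1305 × sin 4.6° / 489 = 0.2140.
θ_3 = 12.36° from the vertical.

12.36°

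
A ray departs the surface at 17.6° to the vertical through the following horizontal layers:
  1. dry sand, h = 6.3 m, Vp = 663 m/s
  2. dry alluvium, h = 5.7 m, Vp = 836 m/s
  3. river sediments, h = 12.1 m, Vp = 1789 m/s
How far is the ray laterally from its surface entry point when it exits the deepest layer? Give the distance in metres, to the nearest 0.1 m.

Apply Snell's law at each interface; in layer i the horizontal offset is hᵢ·tan θᵢ.
Layer 1: θ = 17.60°; offset = 6.3·tan 17.60° = 1.998 m.
Layer 2: sin θ = 836·sin 17.6°/663 = 0.3813, θ = 22.41°; offset = 5.7·tan 22.41° = 2.351 m.
Layer 3: sin θ = 1789·sin 17.6°/663 = 0.8159, θ = 54.68°; offset = 12.1·tan 54.68° = 17.074 m.
Σ offsets = 21.424 m.

21.4 m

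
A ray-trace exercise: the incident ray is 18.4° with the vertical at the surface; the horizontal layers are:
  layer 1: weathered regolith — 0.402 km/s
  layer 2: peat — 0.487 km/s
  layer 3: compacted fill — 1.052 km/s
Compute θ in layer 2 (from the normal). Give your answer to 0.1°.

Ray parameter p = sin 18.4° / 0.402 = 7.8520e-01 s/km.
sin θ_2 = p·V_2 = 7.8520e-01 × 0.487 = 0.3824.
θ_2 = arcsin 0.3824 = 22.48°.

22.5°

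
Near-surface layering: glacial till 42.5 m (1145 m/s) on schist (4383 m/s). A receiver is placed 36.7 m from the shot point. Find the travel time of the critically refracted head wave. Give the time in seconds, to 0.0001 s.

0.0800 s

t = x/V₂ + 2h·√(V₂²−V₁²)/(V₁V₂).
√(V₂²−V₁²) = √(4383²−1145²) = 4230.8 m/s; delay term = 2·42.5·4230.8/(1145·4383) = 0.07166 s.
t = 36.7/4383 + 0.07166 = 0.08003 s.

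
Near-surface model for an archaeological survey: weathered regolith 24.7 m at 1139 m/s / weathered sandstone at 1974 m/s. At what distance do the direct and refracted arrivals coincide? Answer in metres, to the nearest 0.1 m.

x_cross = 2h·√((V₂+V₁)/(V₂−V₁)).
(V₂+V₁)/(V₂−V₁) = (1974+1139)/(1974−1139) = 3.7281; √ = 1.9308.
x_cross = 2·24.7·1.9308 = 95.38 m.

95.4 m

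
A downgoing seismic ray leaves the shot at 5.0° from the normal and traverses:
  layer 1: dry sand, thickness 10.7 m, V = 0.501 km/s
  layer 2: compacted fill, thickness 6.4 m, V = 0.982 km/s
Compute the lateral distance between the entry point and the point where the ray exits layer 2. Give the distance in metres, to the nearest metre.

p = sin θ₁/V₁ = sin 5.0°/0.501 = 1.7396e-01 s/km is conserved through the stack.
Layer 1: θ = 5.00°; offset = 10.7·tan 5.00° = 0.936 m.
Layer 2: sin θ = p·0.982 = 0.1708 → θ = 9.84°; offset = 6.4·tan 9.84° = 1.110 m.
Summing the layer offsets gives 2.046 m.

2 m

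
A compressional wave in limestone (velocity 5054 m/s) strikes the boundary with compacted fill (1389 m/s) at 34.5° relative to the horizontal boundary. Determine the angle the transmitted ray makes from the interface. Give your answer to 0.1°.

76.9°

Convert to the normal: θ₁ = 90° − 34.5° = 55.5°.
Snell's law: sin θ₂ = (V₂/V₁)·sin θ₁ = (1389/5054)·sin 55.5° = 0.2265.
θ₂ = arcsin 0.2265 = 13.09° from the normal.
From the interface: 90° − 13.09° = 76.91°.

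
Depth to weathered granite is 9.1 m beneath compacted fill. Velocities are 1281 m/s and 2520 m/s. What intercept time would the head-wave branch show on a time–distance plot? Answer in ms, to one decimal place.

tᵢ = 2h·√(V₂²−V₁²)/(V₁V₂).
√(V₂²−V₁²) = √(2520²−1281²) = 2170.1 m/s.
tᵢ = 2·9.1·2170.1/(1281·2520) = 0.01224 s.

12.2 ms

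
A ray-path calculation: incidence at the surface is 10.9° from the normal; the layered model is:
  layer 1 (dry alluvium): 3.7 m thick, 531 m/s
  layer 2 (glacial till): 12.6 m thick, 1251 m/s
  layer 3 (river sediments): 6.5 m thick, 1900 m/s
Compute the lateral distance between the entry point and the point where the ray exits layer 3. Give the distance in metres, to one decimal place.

p = sin θ₁/V₁ = sin 10.9°/531 = 3.5611e-04 s/m is conserved through the stack.
Layer 1: θ = 10.90°; offset = 3.7·tan 10.90° = 0.713 m.
Layer 2: sin θ = p·1251 = 0.4455 → θ = 26.46°; offset = 12.6·tan 26.46° = 6.270 m.
Layer 3: sin θ = p·1900 = 0.6766 → θ = 42.58°; offset = 6.5·tan 42.58° = 5.973 m.
Total horizontal offset = 12.955 m.

13.0 m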